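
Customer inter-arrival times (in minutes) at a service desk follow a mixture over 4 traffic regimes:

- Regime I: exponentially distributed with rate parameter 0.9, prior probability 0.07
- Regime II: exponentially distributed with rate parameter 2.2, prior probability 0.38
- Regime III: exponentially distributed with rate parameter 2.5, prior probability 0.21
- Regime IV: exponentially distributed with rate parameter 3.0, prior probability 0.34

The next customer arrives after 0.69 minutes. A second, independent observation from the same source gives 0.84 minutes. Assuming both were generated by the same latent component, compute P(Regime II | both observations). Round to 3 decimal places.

P(component k | x) = π_k·f_k(x) / marginal(x), where marginal(x) = Σ_j π_j·f_j(x).
Since both observations come from the same component, the likelihood for component k is f_k(x₁)·f_k(x₂).
  f_I = [0.9·e^(−0.9·0.69) = 0.9·e^(−0.6210) = 0.483666] × [0.422587] = 0.204391
  f_II = [2.2·e^(−2.2·0.69) = 2.2·e^(−1.5180) = 0.482129] × [0.346614] = 0.167113
  f_III = [2.5·e^(−2.5·0.69) = 2.5·e^(−1.7250) = 0.445433] × [0.306141] = 0.136365
  f_IV = [3.0·e^(−3.0·0.69) = 3.0·e^(−2.0700) = 0.378557] × [0.241379] = 0.0913757
Prior × likelihood for each component:
  π_I·f_I = 0.07 × 0.204391 = 0.0143074
  π_II·f_II = 0.38 × 0.167113 = 0.0635029
  π_III·f_III = 0.21 × 0.136365 = 0.0286367
  π_IV·f_IV = 0.34 × 0.0913757 = 0.0310677
Evidence: 0.0143074 + 0.0635029 + 0.0286367 + 0.0310677 = 0.137515
P(Regime II | x) ≈ 0.462

0.462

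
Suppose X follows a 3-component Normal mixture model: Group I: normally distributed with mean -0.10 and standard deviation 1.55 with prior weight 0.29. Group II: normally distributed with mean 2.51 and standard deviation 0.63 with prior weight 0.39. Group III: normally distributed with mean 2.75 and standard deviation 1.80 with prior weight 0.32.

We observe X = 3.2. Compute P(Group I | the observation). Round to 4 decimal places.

By Bayes' theorem, P(k | x) = π_k f_k(x) / Σ_j π_j f_j(x).
Component likelihoods at x = 3.2:
  p_I = 0.0266869
  p_II = 0.347609
  p_III = 0.214816
Multiply by the mixture weights:
  π_I·p_I = 0.29 × 0.0266869 = 0.0077392
  π_II·p_II = 0.39 × 0.347609 = 0.135568
  π_III·p_III = 0.32 × 0.214816 = 0.068741
Marginal: 0.0077392 + 0.135568 + 0.068741 = 0.212048
P(Group I | x) ≈ 0.0365

0.0365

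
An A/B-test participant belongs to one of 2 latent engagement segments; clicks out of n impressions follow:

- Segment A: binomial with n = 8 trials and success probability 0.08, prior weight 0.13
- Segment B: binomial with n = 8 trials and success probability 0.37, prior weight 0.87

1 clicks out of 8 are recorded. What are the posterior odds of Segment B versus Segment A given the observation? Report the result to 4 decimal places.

Only the two components matter; the odds are (w_i f_i(x)) / (w_j f_j(x)).
Binomial probabilities:
  p_A = 0.357022
  p_B = 0.116594
0.101437 / 0.0464128 ≈ 2.1855

2.1855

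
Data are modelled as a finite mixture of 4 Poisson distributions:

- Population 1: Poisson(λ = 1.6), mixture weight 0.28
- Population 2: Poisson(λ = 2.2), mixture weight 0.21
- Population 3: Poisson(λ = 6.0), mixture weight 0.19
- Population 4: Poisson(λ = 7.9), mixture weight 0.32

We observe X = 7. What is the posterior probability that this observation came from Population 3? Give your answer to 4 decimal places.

Posterior ∝ prior × likelihood, so P(k | x) ∝ P(Z=k) f_k(x); normalise over all components.
Poisson probabilities:
  L_1 = 0.00107532
  L_2 = 0.00548378
  L_3 = 0.137677
  L_4 = 0.141264
Multiply by the mixture weights:
  P(Z=1)·L_1 = 0.28 × 0.00107532 = 0.00030109
  P(Z=2)·L_2 = 0.21 × 0.00548378 = 0.00115159
  P(Z=3)·L_3 = 0.19 × 0.137677 = 0.0261586
  P(Z=4)·L_4 = 0.32 × 0.141264 = 0.0452046
Marginal: 0.00030109 + 0.00115159 + 0.0261586 + 0.0452046 = 0.0728159
So the posterior for Population 3 is 0.0261586 / 0.0728159 ≈ 0.3592.

0.3592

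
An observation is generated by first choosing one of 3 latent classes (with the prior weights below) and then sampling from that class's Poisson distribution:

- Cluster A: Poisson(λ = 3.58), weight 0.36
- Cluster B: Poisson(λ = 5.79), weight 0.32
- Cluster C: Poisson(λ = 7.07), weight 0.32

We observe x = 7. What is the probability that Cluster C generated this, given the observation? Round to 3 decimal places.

P(component k | x) = w_k·f_k(x) / marginal(x), where marginal(x) = Σ_j w_j·f_j(x).
Poisson probabilities:
  L_A = e^(−3.58)·3.58^7/7! = 0.0416847
  L_B = e^(−5.79)·5.79^7/7! = 0.132359
  L_C = e^(−7.07)·7.07^7/7! = 0.148951
Prior × likelihood for each component:
  w_A·L_A = 0.36 × 0.0416847 = 0.0150065
  w_B·L_B = 0.32 × 0.132359 = 0.042355
  w_C·L_C = 0.32 × 0.148951 = 0.0476643
Normaliser: 0.0150065 + 0.042355 + 0.0476643 = 0.105026
Responsibility of Cluster C: 0.0476643 / 0.105026 ≈ 0.454

0.454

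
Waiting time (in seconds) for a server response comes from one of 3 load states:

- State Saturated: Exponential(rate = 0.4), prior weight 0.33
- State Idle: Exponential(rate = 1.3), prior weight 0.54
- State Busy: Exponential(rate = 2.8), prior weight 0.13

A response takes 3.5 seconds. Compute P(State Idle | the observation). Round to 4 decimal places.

Posterior ∝ prior × likelihood, so P(k | x) ∝ P(Z=k) f_k(x); normalise over all components.
Component likelihoods at x = 3.5 seconds:
  L_Saturated = 0.4·e^(−0.4·3.5) = 0.4·e^(−1.4000) = 0.0986388
  L_Idle = 1.3·e^(−1.3·3.5) = 1.3·e^(−4.5500) = 0.0137374
  L_Busy = 2.8·e^(−2.8·3.5) = 2.8·e^(−9.8000) = 0.000155264
Unnormalised posteriors:
  P(Z=Saturated)·L_Saturated = 0.33 × 0.0986388 = 0.0325508
  P(Z=Idle)·L_Idle = 0.54 × 0.0137374 = 0.00741818
  P(Z=Busy)·L_Busy = 0.13 × 0.000155264 = 2.01844e-05
Denominator: 0.0325508 + 0.00741818 + 2.01844e-05 = 0.0399892
P(State Idle | the observation) = 0.00741818 / 0.0399892 ≈ 0.1855

0.1855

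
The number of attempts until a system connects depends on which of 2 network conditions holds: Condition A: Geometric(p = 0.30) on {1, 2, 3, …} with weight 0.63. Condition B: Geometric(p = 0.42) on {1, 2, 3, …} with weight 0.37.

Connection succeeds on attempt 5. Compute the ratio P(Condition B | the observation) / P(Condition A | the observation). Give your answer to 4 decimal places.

The posterior odds equal the prior odds times the likelihood ratio: (π_i/π_j)·(f_i(x)/f_j(x)).
Evaluate each component's likelihood at the observed value:
  p_A = 0.30·(1−0.30)^4 = 0.30·0.2401 = 0.07203
  p_B = 0.42·(1−0.42)^4 = 0.42·0.113165 = 0.0475293
Posterior odds = (π_B·p_B) / (π_A·p_A) = (0.37·0.0475293) / (0.63·0.07203) = 0.0175858 / 0.0453789 ≈ 0.3875

0.3875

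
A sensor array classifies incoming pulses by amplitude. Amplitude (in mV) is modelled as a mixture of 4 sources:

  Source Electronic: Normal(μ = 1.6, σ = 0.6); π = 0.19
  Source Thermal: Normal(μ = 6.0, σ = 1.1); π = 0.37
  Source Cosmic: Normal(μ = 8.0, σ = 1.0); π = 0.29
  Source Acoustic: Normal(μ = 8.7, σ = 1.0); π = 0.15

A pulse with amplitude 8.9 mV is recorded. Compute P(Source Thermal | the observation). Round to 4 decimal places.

0.0297

Posterior ∝ prior × likelihood, so P(k | x) ∝ w_k f_k(x); normalise over all components.
Normal densities:
  f_Electronic = 4.77458e-33
  f_Thermal = 0.0112268
  f_Cosmic = 0.266085
  f_Acoustic = 0.391043
Prior × likelihood for each component:
  w_Electronic·f_Electronic = 0.19 × 4.77458e-33 = 9.0717e-34
  w_Thermal·f_Thermal = 0.37 × 0.0112268 = 0.0041539
  w_Cosmic·f_Cosmic = 0.29 × 0.266085 = 0.0771647
  w_Acoustic·f_Acoustic = 0.15 × 0.391043 = 0.0586564
Marginal: 9.0717e-34 + 0.0041539 + 0.0771647 + 0.0586564 = 0.139975
So the posterior for Source Thermal is 0.0041539 / 0.139975 ≈ 0.0297.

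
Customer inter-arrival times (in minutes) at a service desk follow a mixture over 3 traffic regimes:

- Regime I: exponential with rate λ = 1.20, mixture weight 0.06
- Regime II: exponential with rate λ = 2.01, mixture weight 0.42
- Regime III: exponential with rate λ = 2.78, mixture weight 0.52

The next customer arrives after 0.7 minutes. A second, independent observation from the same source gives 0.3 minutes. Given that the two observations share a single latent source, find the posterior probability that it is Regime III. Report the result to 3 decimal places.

0.496

By Bayes' theorem, P(k | x) = w_k f_k(x) / Σ_j w_j f_j(x).
Since both observations come from the same component, the likelihood for component k is f_k(x₁)·f_k(x₂).
  p_I = [0.518053] × [0.837212] = 0.43372
  p_II = [0.492202] × [1.09981] = 0.541328
  p_III = [0.397107] × [1.20738] = 0.479458
Weight by the priors:
  w_I·p_I = 0.06 × 0.43372 = 0.0260232
  w_II·p_II = 0.42 × 0.541328 = 0.227358
  w_III·p_III = 0.52 × 0.479458 = 0.249318
Sum: 0.0260232 + 0.227358 + 0.249318 = 0.502699
So the posterior for Regime III is 0.249318 / 0.502699 ≈ 0.496.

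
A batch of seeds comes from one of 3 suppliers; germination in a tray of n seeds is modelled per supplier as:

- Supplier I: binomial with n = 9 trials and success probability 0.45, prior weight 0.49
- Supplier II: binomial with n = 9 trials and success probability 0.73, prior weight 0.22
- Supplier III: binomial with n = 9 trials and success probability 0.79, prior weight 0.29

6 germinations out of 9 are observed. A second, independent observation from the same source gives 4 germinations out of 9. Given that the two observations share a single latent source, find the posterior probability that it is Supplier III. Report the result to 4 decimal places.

The responsibility of component k is w_k f_k(x) divided by Σ_j w_j f_j(x).
Since both observations come from the same component, the likelihood for component k is f_k(x₁)·f_k(x₂).
  p_I = [0.116049] × [0.260036] = 0.030177
  p_II = [0.250212] × [0.0513429] = 0.0128466
  p_III = [0.189104] × [0.0200436] = 0.00379031
Prior × likelihood for each component:
  w_I·p_I = 0.49 × 0.030177 = 0.0147867
  w_II·p_II = 0.22 × 0.0128466 = 0.00282625
  w_III·p_III = 0.29 × 0.00379031 = 0.00109919
Denominator: 0.0147867 + 0.00282625 + 0.00109919 = 0.0187122
P(Supplier III | x₁, x₂) ≈ 0.0587

0.0587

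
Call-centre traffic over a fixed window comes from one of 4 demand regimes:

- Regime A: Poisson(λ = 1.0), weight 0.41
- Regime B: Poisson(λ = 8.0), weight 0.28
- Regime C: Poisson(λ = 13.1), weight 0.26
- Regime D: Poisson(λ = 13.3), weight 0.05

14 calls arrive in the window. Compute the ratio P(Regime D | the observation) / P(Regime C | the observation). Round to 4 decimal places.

Since P(k|x) ∝ P(Z=k) f_k(x), the posterior odds are P(Z=i) f_i(x) / (P(Z=j) f_j(x)).
Component likelihoods at x = 14 calls:
  L_A = e^(−1.0)·1.0^14/14! = 4.21985e-12
  L_B = e^(−8.0)·8.0^14/14! = 0.0169237
  L_C = e^(−13.1)·13.1^14/14! = 0.102833
  L_D = e^(−13.3)·13.3^14/14! = 0.104087
Posterior odds = (P(Z=D)·L_D) / (P(Z=C)·L_C) = (0.05·0.104087) / (0.26·0.102833) = 0.00520437 / 0.0267366 ≈ 0.1947

0.1947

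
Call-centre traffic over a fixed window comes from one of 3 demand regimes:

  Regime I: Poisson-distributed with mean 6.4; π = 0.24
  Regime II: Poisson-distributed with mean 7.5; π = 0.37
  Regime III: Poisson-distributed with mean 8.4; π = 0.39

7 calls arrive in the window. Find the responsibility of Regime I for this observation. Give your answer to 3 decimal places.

0.248

Apply Bayes' rule: the posterior for each component is proportional to its prior times its likelihood at x.
Poisson probabilities:
  L_I = e^(−6.4)·6.4^7/7! = 0.144992
  L_II = e^(−7.5)·7.5^7/7! = 0.146484
  L_III = e^(−8.4)·8.4^7/7! = 0.131659
Unnormalised posteriors:
  w_I·L_I = 0.24 × 0.144992 = 0.0347981
  w_II·L_II = 0.37 × 0.146484 = 0.054199
  w_III·L_III = 0.39 × 0.131659 = 0.051347
Denominator: 0.0347981 + 0.054199 + 0.051347 = 0.140344
So the posterior for Regime I is 0.0347981 / 0.140344 ≈ 0.248.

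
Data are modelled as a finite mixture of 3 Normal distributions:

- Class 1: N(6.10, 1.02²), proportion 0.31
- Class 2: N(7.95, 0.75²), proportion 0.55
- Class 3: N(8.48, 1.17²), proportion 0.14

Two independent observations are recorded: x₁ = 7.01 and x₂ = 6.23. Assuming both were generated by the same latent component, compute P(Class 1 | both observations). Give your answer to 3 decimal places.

Apply Bayes' rule: the posterior for each component is proportional to its prior times its likelihood at x.
Since both observations come from the same component, the likelihood for component k is f_k(x₁)·f_k(x₂).
  L_1 = [(1/(1.02·√(2π)))·exp(−(7.01−6.10)²/(2·1.02²)) = 0.391120·exp(-0.39797) = 0.262708] × [0.387956] = 0.101919
  L_2 = [(1/(0.75·√(2π)))·exp(−(7.01−7.95)²/(2·0.75²)) = 0.531923·exp(-0.78542) = 0.242518] × [0.0383521] = 0.00930109
  L_3 = [(1/(1.17·√(2π)))·exp(−(7.01−8.48)²/(2·1.17²)) = 0.340976·exp(-0.78928) = 0.154861] × [0.0536618] = 0.00831013
Unnormalised posteriors:
  π_1·L_1 = 0.31 × 0.101919 = 0.0315949
  π_2·L_2 = 0.55 × 0.00930109 = 0.0051156
  π_3·L_3 = 0.14 × 0.00831013 = 0.00116342
Marginal: 0.0315949 + 0.0051156 + 0.00116342 = 0.0378739
So the posterior for Class 1 is 0.0315949 / 0.0378739 ≈ 0.834.

0.834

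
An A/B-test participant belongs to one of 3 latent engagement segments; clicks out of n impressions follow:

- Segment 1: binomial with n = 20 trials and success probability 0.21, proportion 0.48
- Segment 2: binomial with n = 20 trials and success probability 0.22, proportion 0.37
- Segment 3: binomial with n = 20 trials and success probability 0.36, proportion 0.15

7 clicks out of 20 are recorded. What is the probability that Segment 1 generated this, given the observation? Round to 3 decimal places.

P(component k | x) = w_k·f_k(x) / marginal(x), where marginal(x) = Σ_j w_j·f_j(x).
Binomial probabilities:
  f_1 = C(20,7)·0.21^7·0.79^13 = 77520·1.80109e-05·0.0466823 = 0.065178
  f_2 = C(20,7)·0.22^7·0.78^13 = 77520·2.49436e-05·0.0395576 = 0.0764896
  f_3 = C(20,7)·0.36^7·0.64^13 = 77520·0.000783642·0.00302231 = 0.183599
Multiply by the mixture weights:
  w_1·f_1 = 0.48 × 0.065178 = 0.0312854
  w_2·f_2 = 0.37 × 0.0764896 = 0.0283012
  w_3·f_3 = 0.15 × 0.183599 = 0.0275399
Normaliser: 0.0312854 + 0.0283012 + 0.0275399 = 0.0871265
Responsibility of Segment 1: 0.0312854 / 0.0871265 ≈ 0.359

0.359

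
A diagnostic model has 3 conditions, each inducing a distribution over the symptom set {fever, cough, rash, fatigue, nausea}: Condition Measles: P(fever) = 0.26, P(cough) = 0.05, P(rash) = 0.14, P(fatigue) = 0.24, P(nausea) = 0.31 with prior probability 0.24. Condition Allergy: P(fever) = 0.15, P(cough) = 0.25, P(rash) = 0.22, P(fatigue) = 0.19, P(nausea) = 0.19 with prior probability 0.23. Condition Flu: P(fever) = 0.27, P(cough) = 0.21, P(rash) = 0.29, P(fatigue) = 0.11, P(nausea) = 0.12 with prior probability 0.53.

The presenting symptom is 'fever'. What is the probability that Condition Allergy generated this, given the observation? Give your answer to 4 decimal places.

Apply Bayes' rule: the posterior for each component is proportional to its prior times its likelihood at x.
Evaluate each component's likelihood at the observed value:
  f_Measles = 0.26
  f_Allergy = 0.15
  f_Flu = 0.27
Weight by the priors:
  π_Measles·f_Measles = 0.24 × 0.26 = 0.0624
  π_Allergy·f_Allergy = 0.23 × 0.15 = 0.0345
  π_Flu·f_Flu = 0.53 × 0.27 = 0.1431
Sum: 0.0624 + 0.0345 + 0.1431 = 0.24
P(Condition Allergy | 'fever') ≈ 0.1438

0.1438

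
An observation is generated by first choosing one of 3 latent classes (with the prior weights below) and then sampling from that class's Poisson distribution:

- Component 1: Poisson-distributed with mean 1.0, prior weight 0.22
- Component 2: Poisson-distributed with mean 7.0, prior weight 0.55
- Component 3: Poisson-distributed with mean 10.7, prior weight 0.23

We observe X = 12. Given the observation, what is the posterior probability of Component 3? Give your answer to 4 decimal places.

0.6272

Apply Bayes' rule: the posterior for each component is proportional to its prior times its likelihood at x.
Component likelihoods at x = 12:
  L_1 = e^(−1.0)·1.0^12/12! = 7.68013e-10
  L_2 = e^(−7.0)·7.0^12/12! = 0.0263498
  L_3 = e^(−10.7)·10.7^12/12! = 0.106003
Prior × likelihood for each component:
  w_1·L_1 = 0.22 × 7.68013e-10 = 1.68963e-10
  w_2·L_2 = 0.55 × 0.0263498 = 0.0144924
  w_3·L_3 = 0.23 × 0.106003 = 0.0243806
Sum: 1.68963e-10 + 0.0144924 + 0.0243806 = 0.0388731
P(Component 3 | 12) = 0.0243806 / 0.0388731 ≈ 0.6272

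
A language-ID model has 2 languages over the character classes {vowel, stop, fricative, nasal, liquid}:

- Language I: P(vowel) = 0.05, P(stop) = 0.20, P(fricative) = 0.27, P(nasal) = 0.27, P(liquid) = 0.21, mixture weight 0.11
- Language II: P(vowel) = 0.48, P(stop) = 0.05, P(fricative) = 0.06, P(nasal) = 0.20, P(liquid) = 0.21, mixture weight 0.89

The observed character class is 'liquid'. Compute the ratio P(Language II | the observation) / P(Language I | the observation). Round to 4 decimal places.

8.0909

Only the two components matter; the odds are (π_i f_i(x)) / (π_j f_j(x)).
Categorical probabilities:
  p_I = P(liquid | comp) = 0.21
  p_II = P(liquid | comp) = 0.21
Odds = (0.89/0.11) × (0.21/0.21) = 8.09091 × 1 ≈ 8.0909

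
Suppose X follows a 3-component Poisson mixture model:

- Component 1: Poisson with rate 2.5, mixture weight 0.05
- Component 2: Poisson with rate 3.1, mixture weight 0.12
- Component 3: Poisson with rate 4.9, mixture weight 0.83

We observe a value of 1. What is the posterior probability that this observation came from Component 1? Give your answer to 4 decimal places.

The responsibility of component k is P(Z=k) f_k(x) divided by Σ_j P(Z=j) f_j(x).
Poisson probabilities:
  f_1 = 0.205212
  f_2 = 0.139653
  f_3 = 0.0364883
Weight by the priors:
  P(Z=1)·f_1 = 0.05 × 0.205212 = 0.0102606
  P(Z=2)·f_2 = 0.12 × 0.139653 = 0.0167583
  P(Z=3)·f_3 = 0.83 × 0.0364883 = 0.0302853
Marginal: 0.0102606 + 0.0167583 + 0.0302853 = 0.0573042
P(Component 1 | the observation) = 0.0102606 / 0.0573042 ≈ 0.1791

0.1791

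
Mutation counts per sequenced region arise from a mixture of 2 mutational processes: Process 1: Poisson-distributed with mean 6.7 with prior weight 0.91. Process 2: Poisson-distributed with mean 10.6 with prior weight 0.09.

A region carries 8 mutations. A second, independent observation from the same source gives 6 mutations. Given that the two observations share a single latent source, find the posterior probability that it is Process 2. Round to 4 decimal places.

The responsibility of component k is π_k f_k(x) divided by Σ_j π_j f_j(x).
Since both observations come from the same component, the likelihood for component k is f_k(x₁)·f_k(x₂).
  L_1 = [0.123967] × [0.154648] = 0.0191711
  L_2 = [0.0984929] × [0.0490887] = 0.00483488
Multiply by the mixture weights:
  π_1·L_1 = 0.91 × 0.0191711 = 0.0174457
  π_2·L_2 = 0.09 × 0.00483488 = 0.00043514
Sum: 0.0174457 + 0.00043514 = 0.0178809
Responsibility of Process 2: 0.00043514 / 0.0178809 ≈ 0.0243

0.0243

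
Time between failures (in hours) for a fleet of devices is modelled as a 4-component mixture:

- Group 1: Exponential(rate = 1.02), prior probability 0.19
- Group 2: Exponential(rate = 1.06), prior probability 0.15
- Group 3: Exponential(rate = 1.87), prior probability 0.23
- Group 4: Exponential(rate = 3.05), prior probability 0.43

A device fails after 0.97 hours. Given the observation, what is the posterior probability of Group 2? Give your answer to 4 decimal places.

0.2129

Posterior ∝ prior × likelihood, so P(k | x) ∝ π_k f_k(x); normalise over all components.
Exponential densities:
  f_1 = 1.02·e^(−1.02·0.97) = 1.02·e^(−0.9894) = 0.379236
  f_2 = 1.06·e^(−1.06·0.97) = 1.06·e^(−1.0282) = 0.379109
  f_3 = 1.87·e^(−1.87·0.97) = 1.87·e^(−1.8139) = 0.304842
  f_4 = 3.05·e^(−3.05·0.97) = 3.05·e^(−2.9585) = 0.158285
Unnormalised posteriors:
  π_1·f_1 = 0.19 × 0.379236 = 0.0720548
  π_2·f_2 = 0.15 × 0.379109 = 0.0568664
  π_3·f_3 = 0.23 × 0.304842 = 0.0701137
  π_4·f_4 = 0.43 × 0.158285 = 0.0680625
Evidence: 0.0720548 + 0.0568664 + 0.0701137 + 0.0680625 = 0.267097
P(Group 2 | the observation) = 0.0568664 / 0.267097 ≈ 0.2129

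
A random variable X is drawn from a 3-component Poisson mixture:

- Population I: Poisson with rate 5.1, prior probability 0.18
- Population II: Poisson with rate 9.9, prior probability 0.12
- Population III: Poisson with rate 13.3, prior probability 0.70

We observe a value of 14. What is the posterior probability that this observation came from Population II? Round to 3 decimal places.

Posterior ∝ prior × likelihood, so P(k | x) ∝ w_k f_k(x); normalise over all components.
Component likelihoods at x = 14:
  f_I = 0.000563212
  f_II = 0.0499999
  f_III = 0.104087
Prior × likelihood for each component:
  w_I·f_I = 0.18 × 0.000563212 = 0.000101378
  w_II·f_II = 0.12 × 0.0499999 = 0.00599999
  w_III·f_III = 0.70 × 0.104087 = 0.0728612
Evidence: 0.000101378 + 0.00599999 + 0.0728612 = 0.0789625
P(Population II | 14) = 0.00599999 / 0.0789625 ≈ 0.076

0.076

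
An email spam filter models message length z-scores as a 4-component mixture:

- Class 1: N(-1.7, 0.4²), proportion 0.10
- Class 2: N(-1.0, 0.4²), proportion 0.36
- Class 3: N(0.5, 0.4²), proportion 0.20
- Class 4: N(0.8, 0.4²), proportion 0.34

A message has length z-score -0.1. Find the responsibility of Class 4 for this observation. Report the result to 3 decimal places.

P(component k | x) = P(Z=k)·f_k(x) / marginal(x), where marginal(x) = Σ_j P(Z=j)·f_j(x).
Normal densities:
  L_1 = (1/(0.4·√(2π)))·exp(−(-0.1−-1.7)²/(2·0.4²)) = 0.997356·exp(-8.00000) = 0.000334576
  L_2 = (1/(0.4·√(2π)))·exp(−(-0.1−-1.0)²/(2·0.4²)) = 0.997356·exp(-2.53125) = 0.0793491
  L_3 = (1/(0.4·√(2π)))·exp(−(-0.1−0.5)²/(2·0.4²)) = 0.997356·exp(-1.12500) = 0.323794
  L_4 = (1/(0.4·√(2π)))·exp(−(-0.1−0.8)²/(2·0.4²)) = 0.997356·exp(-2.53125) = 0.0793491
Unnormalised posteriors:
  P(Z=1)·L_1 = 0.10 × 0.000334576 = 3.34576e-05
  P(Z=2)·L_2 = 0.36 × 0.0793491 = 0.0285657
  P(Z=3)·L_3 = 0.20 × 0.323794 = 0.0647588
  P(Z=4)·L_4 = 0.34 × 0.0793491 = 0.0269787
Evidence: 3.34576e-05 + 0.0285657 + 0.0647588 + 0.0269787 = 0.120337
Responsibility of Class 4: 0.0269787 / 0.120337 ≈ 0.224

0.224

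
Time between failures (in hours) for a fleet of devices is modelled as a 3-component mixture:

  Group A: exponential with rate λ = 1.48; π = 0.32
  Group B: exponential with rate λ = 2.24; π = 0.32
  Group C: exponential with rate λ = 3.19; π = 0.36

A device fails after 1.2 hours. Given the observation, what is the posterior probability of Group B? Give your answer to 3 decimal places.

0.317

Apply Bayes' rule: the posterior for each component is proportional to its prior times its likelihood at x.
Exponential densities:
  f_A = 1.48·e^(−1.48·1.2) = 1.48·e^(−1.7760) = 0.250585
  f_B = 2.24·e^(−2.24·1.2) = 2.24·e^(−2.6880) = 0.152358
  f_C = 3.19·e^(−3.19·1.2) = 3.19·e^(−3.8280) = 0.0693923
Prior × likelihood for each component:
  π_A·f_A = 0.32 × 0.250585 = 0.0801871
  π_B·f_B = 0.32 × 0.152358 = 0.0487545
  π_C·f_C = 0.36 × 0.0693923 = 0.0249812
Normaliser: 0.0801871 + 0.0487545 + 0.0249812 = 0.153923
P(Group B | the observation) ≈ 0.317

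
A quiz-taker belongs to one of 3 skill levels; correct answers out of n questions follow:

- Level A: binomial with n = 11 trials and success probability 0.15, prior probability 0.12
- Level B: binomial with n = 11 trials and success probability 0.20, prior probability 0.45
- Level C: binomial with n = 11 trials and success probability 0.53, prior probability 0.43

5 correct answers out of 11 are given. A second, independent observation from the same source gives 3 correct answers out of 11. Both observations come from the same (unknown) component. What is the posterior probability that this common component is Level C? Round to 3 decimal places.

0.561

Posterior ∝ prior × likelihood, so P(k | x) ∝ w_k f_k(x); normalise over all components.
Since both observations come from the same component, the likelihood for component k is f_k(x₁)·f_k(x₂).
  f_A = [0.0132316] × [0.151743] = 0.0020078
  f_B = [0.0387554] × [0.221459] = 0.00858273
  f_C = [0.208261] × [0.0584917] = 0.0121816
Prior × likelihood for each component:
  w_A·f_A = 0.12 × 0.0020078 = 0.000240936
  w_B·f_B = 0.45 × 0.00858273 = 0.00386223
  w_C·f_C = 0.43 × 0.0121816 = 0.00523807
Sum: 0.000240936 + 0.00386223 + 0.00523807 = 0.00934124
So the posterior for Level C is 0.00523807 / 0.00934124 ≈ 0.561.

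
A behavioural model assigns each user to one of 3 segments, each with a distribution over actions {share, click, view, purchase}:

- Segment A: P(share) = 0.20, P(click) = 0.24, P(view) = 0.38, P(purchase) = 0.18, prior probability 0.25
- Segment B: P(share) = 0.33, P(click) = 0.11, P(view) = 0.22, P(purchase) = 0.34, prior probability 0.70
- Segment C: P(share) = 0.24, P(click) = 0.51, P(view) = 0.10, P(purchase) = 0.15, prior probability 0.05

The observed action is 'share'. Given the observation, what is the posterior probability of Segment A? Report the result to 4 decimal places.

0.1706

Posterior ∝ prior × likelihood, so P(k | x) ∝ π_k f_k(x); normalise over all components.
Component likelihoods at x = 'share':
  L_A = 0.2
  L_B = 0.33
  L_C = 0.24
Prior × likelihood for each component:
  π_A·L_A = 0.25 × 0.2 = 0.05
  π_B·L_B = 0.70 × 0.33 = 0.231
  π_C·L_C = 0.05 × 0.24 = 0.012
Normaliser: 0.05 + 0.231 + 0.012 = 0.293
P(Segment A | the observation) = 0.05 / 0.293 ≈ 0.1706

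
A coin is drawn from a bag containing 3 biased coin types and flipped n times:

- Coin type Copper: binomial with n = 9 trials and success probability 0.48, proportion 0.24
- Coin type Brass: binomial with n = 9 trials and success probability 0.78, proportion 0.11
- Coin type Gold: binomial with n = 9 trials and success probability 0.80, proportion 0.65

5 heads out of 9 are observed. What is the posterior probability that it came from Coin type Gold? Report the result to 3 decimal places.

Apply Bayes' rule: the posterior for each component is proportional to its prior times its likelihood at x.
Component likelihoods at x = 5 heads out of 9:
  L_Copper = 0.234742
  L_Brass = 0.0852186
  L_Gold = 0.0660603
Weight by the priors:
  w_Copper·L_Copper = 0.24 × 0.234742 = 0.056338
  w_Brass·L_Brass = 0.11 × 0.0852186 = 0.00937404
  w_Gold·L_Gold = 0.65 × 0.0660603 = 0.0429392
Evidence: 0.056338 + 0.00937404 + 0.0429392 = 0.108651
P(Coin type Gold | 5 heads out of 9) ≈ 0.395

0.395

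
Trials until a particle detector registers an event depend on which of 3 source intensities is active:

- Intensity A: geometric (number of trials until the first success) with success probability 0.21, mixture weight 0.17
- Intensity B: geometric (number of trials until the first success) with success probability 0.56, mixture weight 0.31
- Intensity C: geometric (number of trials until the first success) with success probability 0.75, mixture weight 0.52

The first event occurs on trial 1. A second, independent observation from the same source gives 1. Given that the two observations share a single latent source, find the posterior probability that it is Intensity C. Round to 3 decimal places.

0.736

Apply Bayes' rule: the posterior for each component is proportional to its prior times its likelihood at x.
Since both observations come from the same component, the likelihood for component k is f_k(x₁)·f_k(x₂).
  L_A = [0.21] × [0.21] = 0.0441
  L_B = [0.56] × [0.56] = 0.3136
  L_C = [0.75] × [0.75] = 0.5625
Weight by the priors:
  w_A·L_A = 0.17 × 0.0441 = 0.007497
  w_B·L_B = 0.31 × 0.3136 = 0.097216
  w_C·L_C = 0.52 × 0.5625 = 0.2925
Sum: 0.007497 + 0.097216 + 0.2925 = 0.397213
P(Intensity C | x) = 0.2925 / 0.397213 ≈ 0.736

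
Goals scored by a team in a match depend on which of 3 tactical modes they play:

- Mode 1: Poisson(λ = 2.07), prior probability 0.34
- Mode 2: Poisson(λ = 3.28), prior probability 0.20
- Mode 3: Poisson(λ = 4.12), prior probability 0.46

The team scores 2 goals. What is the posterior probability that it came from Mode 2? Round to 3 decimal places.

Posterior ∝ prior × likelihood, so P(k | x) ∝ π_k f_k(x); normalise over all components.
Component likelihoods at x = 2 goals:
  p_1 = e^(−2.07)·2.07^2/2! = 0.270347
  p_2 = e^(−3.28)·3.28^2/2! = 0.20241
  p_3 = e^(−4.12)·4.12^2/2! = 0.13787
Multiply by the mixture weights:
  π_1·p_1 = 0.34 × 0.270347 = 0.0919179
  π_2·p_2 = 0.20 × 0.20241 = 0.040482
  π_3·p_3 = 0.46 × 0.13787 = 0.0634204
Normaliser: 0.0919179 + 0.040482 + 0.0634204 = 0.19582
Responsibility of Mode 2: 0.040482 / 0.19582 ≈ 0.207

0.207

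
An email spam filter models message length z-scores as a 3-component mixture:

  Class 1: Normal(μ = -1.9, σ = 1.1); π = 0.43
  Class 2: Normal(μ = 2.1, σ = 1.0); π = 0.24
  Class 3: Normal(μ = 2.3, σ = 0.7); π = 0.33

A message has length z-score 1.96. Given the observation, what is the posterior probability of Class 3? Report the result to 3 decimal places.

0.637

Apply Bayes' rule: the posterior for each component is proportional to its prior times its likelihood at x.
Normal densities:
  p_1 = 0.000768471
  p_2 = 0.395052
  p_3 = 0.506504
Prior × likelihood for each component:
  P(Z=1)·p_1 = 0.43 × 0.000768471 = 0.000330442
  P(Z=2)·p_2 = 0.24 × 0.395052 = 0.0948124
  P(Z=3)·p_3 = 0.33 × 0.506504 = 0.167146
Marginal: 0.000330442 + 0.0948124 + 0.167146 = 0.262289
So the posterior for Class 3 is 0.167146 / 0.262289 ≈ 0.637.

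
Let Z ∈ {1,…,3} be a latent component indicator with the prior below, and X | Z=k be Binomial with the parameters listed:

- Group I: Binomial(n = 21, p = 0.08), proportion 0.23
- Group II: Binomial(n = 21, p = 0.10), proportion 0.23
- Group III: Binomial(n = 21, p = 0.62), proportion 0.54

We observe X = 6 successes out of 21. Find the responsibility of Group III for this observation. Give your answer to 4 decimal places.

The responsibility of component k is π_k f_k(x) divided by Σ_j π_j f_j(x).
Binomial probabilities:
  L_I = C(21,6)·0.08^6·0.92^15 = 54264·2.62144e-07·0.286297 = 0.00407258
  L_II = C(21,6)·0.10^6·0.90^15 = 54264·1e-06·0.205891 = 0.0111725
  L_III = C(21,6)·0.62^6·0.38^15 = 54264·0.0568002·4.97455e-07 = 0.00153326
Unnormalised posteriors:
  π_I·L_I = 0.23 × 0.00407258 = 0.000936692
  π_II·L_II = 0.23 × 0.0111725 = 0.00256967
  π_III·L_III = 0.54 × 0.00153326 = 0.000827961
Normaliser: 0.000936692 + 0.00256967 + 0.000827961 = 0.00433432
So the posterior for Group III is 0.000827961 / 0.00433432 ≈ 0.1910.

0.1910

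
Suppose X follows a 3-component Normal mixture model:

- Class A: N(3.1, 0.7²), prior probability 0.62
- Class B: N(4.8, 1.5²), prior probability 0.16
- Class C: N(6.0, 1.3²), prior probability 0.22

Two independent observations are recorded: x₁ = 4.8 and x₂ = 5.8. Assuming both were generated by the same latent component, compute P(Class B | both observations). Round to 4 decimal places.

By Bayes' theorem, P(k | x) = π_k f_k(x) / Σ_j π_j f_j(x).
Since both observations come from the same component, the likelihood for component k is f_k(x₁)·f_k(x₂).
  p_A = [(1/(0.7·√(2π)))·exp(−(4.8−3.1)²/(2·0.7²)) = 0.569918·exp(-2.94898) = 0.0298598] × [0.000335114] = 1.00064e-05
  p_B = [(1/(1.5·√(2π)))·exp(−(4.8−4.8)²/(2·1.5²)) = 0.265962·exp(-0.00000) = 0.265962] × [0.212965] = 0.0566406
  p_C = [(1/(1.3·√(2π)))·exp(−(4.8−6.0)²/(2·1.3²)) = 0.306879·exp(-0.42604) = 0.20042] × [0.303268] = 0.0607812
Prior × likelihood for each component:
  π_A·p_A = 0.62 × 1.00064e-05 = 6.20399e-06
  π_B·p_B = 0.16 × 0.0566406 = 0.00906249
  π_C·p_C = 0.22 × 0.0607812 = 0.0133719
Denominator: 6.20399e-06 + 0.00906249 + 0.0133719 = 0.0224406
So the posterior for Class B is 0.00906249 / 0.0224406 ≈ 0.4038.

0.4038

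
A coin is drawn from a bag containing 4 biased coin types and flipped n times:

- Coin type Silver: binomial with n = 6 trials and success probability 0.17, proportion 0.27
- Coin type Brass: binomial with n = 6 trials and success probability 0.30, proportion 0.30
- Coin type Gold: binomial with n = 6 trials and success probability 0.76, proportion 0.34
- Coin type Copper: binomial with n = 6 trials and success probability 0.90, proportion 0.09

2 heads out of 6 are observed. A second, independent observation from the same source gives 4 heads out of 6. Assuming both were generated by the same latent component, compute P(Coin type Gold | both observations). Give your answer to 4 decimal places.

By Bayes' theorem, P(k | x) = w_k f_k(x) / Σ_j w_j f_j(x).
Since both observations come from the same component, the likelihood for component k is f_k(x₁)·f_k(x₂).
  f_Silver = [0.205732] × [0.00863064] = 0.0017756
  f_Brass = [0.324135] × [0.059535] = 0.0192974
  f_Gold = [0.0287451] × [0.288249] = 0.00828574
  f_Copper = [0.001215] × [0.098415] = 0.000119574
Prior × likelihood for each component:
  w_Silver·f_Silver = 0.27 × 0.0017756 = 0.000479411
  w_Brass·f_Brass = 0.30 × 0.0192974 = 0.00578921
  w_Gold·f_Gold = 0.34 × 0.00828574 = 0.00281715
  w_Copper·f_Copper = 0.09 × 0.000119574 = 1.07617e-05
Denominator: 0.000479411 + 0.00578921 + 0.00281715 + 1.07617e-05 = 0.00909654
Responsibility of Coin type Gold: 0.00281715 / 0.00909654 ≈ 0.3097

0.3097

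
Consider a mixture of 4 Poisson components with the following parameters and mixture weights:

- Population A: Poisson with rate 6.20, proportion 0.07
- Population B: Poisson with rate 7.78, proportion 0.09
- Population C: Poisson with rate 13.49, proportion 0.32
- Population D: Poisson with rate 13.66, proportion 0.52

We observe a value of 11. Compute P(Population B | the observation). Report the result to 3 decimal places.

P(component k | x) = P(Z=k)·f_k(x) / marginal(x), where marginal(x) = Σ_j P(Z=j)·f_j(x).
Evaluate each component's likelihood at the observed value:
  L_A = e^(−6.20)·6.20^11/11! = 0.0264562
  L_B = e^(−7.78)·7.78^11/11! = 0.0661925
  L_C = e^(−13.49)·13.49^11/11! = 0.0933992
  L_D = e^(−13.66)·13.66^11/11! = 0.0904356
Multiply by the mixture weights:
  P(Z=A)·L_A = 0.07 × 0.0264562 = 0.00185193
  P(Z=B)·L_B = 0.09 × 0.0661925 = 0.00595732
  P(Z=C)·L_C = 0.32 × 0.0933992 = 0.0298877
  P(Z=D)·L_D = 0.52 × 0.0904356 = 0.0470265
Denominator: 0.00185193 + 0.00595732 + 0.0298877 + 0.0470265 = 0.0847235
P(Population B | data) ≈ 0.070

0.070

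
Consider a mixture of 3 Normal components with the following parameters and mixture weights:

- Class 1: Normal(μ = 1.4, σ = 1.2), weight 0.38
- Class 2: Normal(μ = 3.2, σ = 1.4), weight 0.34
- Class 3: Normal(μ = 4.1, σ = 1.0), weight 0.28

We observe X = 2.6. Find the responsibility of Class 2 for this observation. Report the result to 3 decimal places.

0.439

Apply Bayes' rule: the posterior for each component is proportional to its prior times its likelihood at x.
Normal densities:
  L_1 = 0.201642
  L_2 = 0.259955
  L_3 = 0.129518
Prior × likelihood for each component:
  π_1·L_1 = 0.38 × 0.201642 = 0.0766241
  π_2·L_2 = 0.34 × 0.259955 = 0.0883846
  π_3·L_3 = 0.28 × 0.129518 = 0.0362649
Sum: 0.0766241 + 0.0883846 + 0.0362649 = 0.201274
So the posterior for Class 2 is 0.0883846 / 0.201274 ≈ 0.439.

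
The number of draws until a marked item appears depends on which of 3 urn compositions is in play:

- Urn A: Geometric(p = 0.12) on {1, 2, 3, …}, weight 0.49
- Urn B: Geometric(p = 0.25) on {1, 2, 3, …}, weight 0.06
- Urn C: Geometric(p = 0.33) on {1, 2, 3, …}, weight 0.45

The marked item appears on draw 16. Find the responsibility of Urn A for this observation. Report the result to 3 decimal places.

By Bayes' theorem, P(k | x) = w_k f_k(x) / Σ_j w_j f_j(x).
Evaluate each component's likelihood at the observed value:
  L_A = 0.12·(1−0.12)^15 = 0.12·0.146974 = 0.0176369
  L_B = 0.25·(1−0.25)^15 = 0.25·0.0133635 = 0.00334087
  L_C = 0.33·(1−0.33)^15 = 0.33·0.00246106 = 0.000812149
Weight by the priors:
  w_A·L_A = 0.49 × 0.0176369 = 0.00864206
  w_B·L_B = 0.06 × 0.00334087 = 0.000200452
  w_C·L_C = 0.45 × 0.000812149 = 0.000365467
Sum: 0.00864206 + 0.000200452 + 0.000365467 = 0.00920798
P(Urn A | the observation) ≈ 0.939

0.939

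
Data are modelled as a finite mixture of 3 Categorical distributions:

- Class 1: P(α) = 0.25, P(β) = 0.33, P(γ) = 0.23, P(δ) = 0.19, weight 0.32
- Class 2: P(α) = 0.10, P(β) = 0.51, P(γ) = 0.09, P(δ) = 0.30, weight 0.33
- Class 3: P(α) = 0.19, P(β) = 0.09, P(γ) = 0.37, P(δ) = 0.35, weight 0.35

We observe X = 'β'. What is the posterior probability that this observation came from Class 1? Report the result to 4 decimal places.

0.3458

P(component k | x) = P(Z=k)·f_k(x) / marginal(x), where marginal(x) = Σ_j P(Z=j)·f_j(x).
Component likelihoods at x = 'β':
  p_1 = P(β | comp) = 0.33
  p_2 = P(β | comp) = 0.51
  p_3 = P(β | comp) = 0.09
Prior × likelihood for each component:
  P(Z=1)·p_1 = 0.32 × 0.33 = 0.1056
  P(Z=2)·p_2 = 0.33 × 0.51 = 0.1683
  P(Z=3)·p_3 = 0.35 × 0.09 = 0.0315
Normaliser: 0.1056 + 0.1683 + 0.0315 = 0.3054
So the posterior for Class 1 is 0.1056 / 0.3054 ≈ 0.3458.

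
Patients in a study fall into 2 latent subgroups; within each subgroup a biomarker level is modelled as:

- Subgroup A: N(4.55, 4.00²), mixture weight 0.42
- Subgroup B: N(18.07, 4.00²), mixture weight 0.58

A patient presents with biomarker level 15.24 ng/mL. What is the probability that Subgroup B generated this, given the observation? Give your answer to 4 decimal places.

0.9745

P(component k | x) = π_k·f_k(x) / marginal(x), where marginal(x) = Σ_j π_j·f_j(x).
Normal densities:
  f_A = (1/(4.00·√(2π)))·exp(−(15.24−4.55)²/(2·4.00²)) = 0.099736·exp(-3.57113) = 0.00280497
  f_B = (1/(4.00·√(2π)))·exp(−(15.24−18.07)²/(2·4.00²)) = 0.099736·exp(-0.25028) = 0.0776525
Weight by the priors:
  π_A·f_A = 0.42 × 0.00280497 = 0.00117809
  π_B·f_B = 0.58 × 0.0776525 = 0.0450385
Denominator: 0.00117809 + 0.0450385 = 0.0462166
Responsibility of Subgroup B: 0.0450385 / 0.0462166 ≈ 0.9745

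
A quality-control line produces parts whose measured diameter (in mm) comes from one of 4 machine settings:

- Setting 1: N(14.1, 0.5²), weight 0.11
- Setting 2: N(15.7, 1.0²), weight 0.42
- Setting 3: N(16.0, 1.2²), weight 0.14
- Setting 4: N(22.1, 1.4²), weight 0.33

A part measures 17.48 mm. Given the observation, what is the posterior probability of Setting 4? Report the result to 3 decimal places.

P(component k | x) = P(Z=k)·f_k(x) / marginal(x), where marginal(x) = Σ_j P(Z=j)·f_j(x).
Component likelihoods at x = 17.48 mm:
  L_1 = 9.52428e-11
  L_2 = 0.0818278
  L_3 = 0.15539
  L_4 = 0.00123041
Unnormalised posteriors:
  P(Z=1)·L_1 = 0.11 × 9.52428e-11 = 1.04767e-11
  P(Z=2)·L_2 = 0.42 × 0.0818278 = 0.0343677
  P(Z=3)·L_3 = 0.14 × 0.15539 = 0.0217546
  P(Z=4)·L_4 = 0.33 × 0.00123041 = 0.000406034
Sum: 1.04767e-11 + 0.0343677 + 0.0217546 + 0.000406034 = 0.0565283
P(Setting 4 | 17.48 mm) ≈ 0.007

0.007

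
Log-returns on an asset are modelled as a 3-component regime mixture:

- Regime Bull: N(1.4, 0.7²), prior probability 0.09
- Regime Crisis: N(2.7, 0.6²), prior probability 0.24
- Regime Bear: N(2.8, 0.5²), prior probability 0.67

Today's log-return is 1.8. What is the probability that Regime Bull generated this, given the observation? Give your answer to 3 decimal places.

By Bayes' theorem, P(k | x) = π_k f_k(x) / Σ_j π_j f_j(x).
Evaluate each component's likelihood at the observed value:
  f_Bull = 0.484068
  f_Crisis = 0.215863
  f_Bear = 0.107982
Multiply by the mixture weights:
  π_Bull·f_Bull = 0.09 × 0.484068 = 0.0435662
  π_Crisis·f_Crisis = 0.24 × 0.215863 = 0.051807
  π_Bear·f_Bear = 0.67 × 0.107982 = 0.0723479
Evidence: 0.0435662 + 0.051807 + 0.0723479 = 0.167721
P(Regime Bull | x) = 0.0435662 / 0.167721 ≈ 0.260

0.260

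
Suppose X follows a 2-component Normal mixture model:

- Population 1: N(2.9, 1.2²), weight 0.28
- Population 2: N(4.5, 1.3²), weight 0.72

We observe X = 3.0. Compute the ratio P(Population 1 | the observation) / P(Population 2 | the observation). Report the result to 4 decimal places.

Only the two components matter; the odds are (π_i f_i(x)) / (π_j f_j(x)).
Component likelihoods at x = 3.0:
  p_1 = (1/(1.2·√(2π)))·exp(−(3.0−2.9)²/(2·1.2²)) = 0.332452·exp(-0.00347) = 0.3313
  p_2 = (1/(1.3·√(2π)))·exp(−(3.0−4.5)²/(2·1.3²)) = 0.306879·exp(-0.66568) = 0.157712
0.0927639 / 0.113553 ≈ 0.8169

0.8169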